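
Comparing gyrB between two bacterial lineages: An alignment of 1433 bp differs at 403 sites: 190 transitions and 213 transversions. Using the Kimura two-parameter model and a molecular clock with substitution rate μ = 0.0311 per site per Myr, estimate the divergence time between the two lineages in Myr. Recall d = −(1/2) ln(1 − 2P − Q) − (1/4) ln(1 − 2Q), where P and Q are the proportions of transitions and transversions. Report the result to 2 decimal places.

P = 190/1433 ≈ 0.132589 and Q = 213/1433 ≈ 0.148639.
Under the Kimura two-parameter model, d = −½ ln(1 − 2P − Q) − ¼ ln(1 − 2Q).
1 − 2P − Q = 0.586183, giving −½ ln(0.586183) = 0.267062.
1 − 2Q = 0.702722, giving −¼ ln(0.702722) = 0.088198.
d = 0.267062 + 0.088198 = 0.355260.
Under a molecular clock d = 2μt, so t = d/(2μ) = 0.355260 / (2 × 0.0311) = 5.71 Myr.

5.71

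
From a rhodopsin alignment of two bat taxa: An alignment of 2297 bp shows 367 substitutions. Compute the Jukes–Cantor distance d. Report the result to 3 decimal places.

p = 367/2297 ≈ 0.159774.
d = −(3/4) ln(1 − 4p/3) = −0.75 ln(1 − 0.213032) = −0.75 ln(0.786968)
  = −0.75 × (-0.239568) = 0.179676 substitutions/site.

0.180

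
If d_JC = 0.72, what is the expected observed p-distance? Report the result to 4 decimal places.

0.4628

p = (3/4)(1 − e^(−4d/3)) = 0.75 × (1 − e^(-0.96)) = 0.75 × (1 − 0.382893) = 0.462830.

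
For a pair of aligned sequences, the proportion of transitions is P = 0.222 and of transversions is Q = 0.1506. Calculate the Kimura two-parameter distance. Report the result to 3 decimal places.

Under the Kimura two-parameter model, d = −½ ln(1 − 2P − Q) − ¼ ln(1 − 2Q).
1 − 2P − Q = 0.4054, giving −½ ln(0.4054) = 0.451441.
1 − 2Q = 0.6988, giving −¼ ln(0.6988) = 0.089598.
d = 0.451441 + 0.089598 = 0.541039.

0.541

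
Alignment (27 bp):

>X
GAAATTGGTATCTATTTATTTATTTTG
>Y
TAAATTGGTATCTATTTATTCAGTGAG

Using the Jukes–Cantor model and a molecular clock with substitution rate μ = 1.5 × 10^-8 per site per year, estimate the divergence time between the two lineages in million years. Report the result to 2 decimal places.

The sequences differ at 5 of 27 sites (1, 21, 23, 25, 26), so p = 5/27 ≈ 0.185185.
d = −(3/4) ln(1 − 4p/3) = −0.75 ln(1 − 0.246913) = −0.75 ln(0.753087)
  = −0.75 × (-0.283575) = 0.212681 substitutions/site.
Under a molecular clock d = 2μt, so t = d/(2μ) = 0.212681 / (2 × 1.5 × 10^-8) = 7.09 million years.

7.09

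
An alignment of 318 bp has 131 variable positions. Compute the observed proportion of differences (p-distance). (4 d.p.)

0.4119

p = 131/318 = 0.411949… ≈ 0.4119 (to 4 d.p.).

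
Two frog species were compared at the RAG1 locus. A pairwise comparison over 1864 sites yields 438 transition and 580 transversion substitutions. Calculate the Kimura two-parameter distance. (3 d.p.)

1.003

P = 438/1864 ≈ 0.234979 and Q = 580/1864 ≈ 0.311159.
Under the Kimura two-parameter model, d = −½ ln(1 − 2P − Q) − ¼ ln(1 − 2Q).
1 − 2P − Q = 0.218883, giving −½ ln(0.218883) = 0.759609.
1 − 2Q = 0.377682, giving −¼ ln(0.377682) = 0.243426.
d = 0.759609 + 0.243426 = 1.003035.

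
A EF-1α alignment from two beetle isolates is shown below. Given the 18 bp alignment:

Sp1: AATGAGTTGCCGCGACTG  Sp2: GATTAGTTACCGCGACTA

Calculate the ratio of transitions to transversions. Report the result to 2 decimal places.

3.00

Transitions are A↔G and C↔T; transversions are all other mismatches.
Transitions: 3. Transversions: 1.
R = 3/1 = 3.00.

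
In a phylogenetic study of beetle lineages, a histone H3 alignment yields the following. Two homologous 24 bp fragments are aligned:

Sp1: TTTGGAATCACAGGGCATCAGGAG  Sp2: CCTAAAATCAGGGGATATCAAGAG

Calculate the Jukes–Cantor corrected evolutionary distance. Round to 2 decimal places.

0.52

The sequences differ at 9 of 24 sites (1, 2, 4, 5, 11, 12, 15, 16, 21), so p = 9/24 = 0.375.
d = −(3/4) ln(1 − 4p/3) = −0.75 ln(1 − 0.5) = −0.75 ln(0.5)
  = −0.75 × (-0.693147) = 0.519860 substitutions/site.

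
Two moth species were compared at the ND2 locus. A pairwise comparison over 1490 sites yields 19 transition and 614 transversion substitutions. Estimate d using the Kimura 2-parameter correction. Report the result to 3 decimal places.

P = 19/1490 ≈ 0.012752 and Q = 614/1490 ≈ 0.412081.
Under the Kimura two-parameter model, d = −½ ln(1 − 2P − Q) − ¼ ln(1 − 2Q).
1 − 2P − Q = 0.562415, giving −½ ln(0.562415) = 0.287758.
1 − 2Q = 0.175838, giving −¼ ln(0.175838) = 0.434548.
d = 0.287758 + 0.434548 = 0.722306.

0.722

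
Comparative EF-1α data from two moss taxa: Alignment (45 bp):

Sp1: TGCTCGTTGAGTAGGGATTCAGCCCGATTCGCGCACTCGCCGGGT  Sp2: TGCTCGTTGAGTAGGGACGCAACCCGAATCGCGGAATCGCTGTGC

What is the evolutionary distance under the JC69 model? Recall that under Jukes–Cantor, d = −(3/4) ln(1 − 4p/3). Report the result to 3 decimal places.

0.233

The sequences differ at 9 of 45 sites (18, 19, 22, 28, 34, 36, 41, 43, 45), so p = 9/45 = 0.2.
d = −(3/4) ln(1 − 4p/3) = −0.75 ln(1 − 0.266667) = −0.75 ln(0.733333)
  = −0.75 × (-0.310155) = 0.232616 substitutions/site.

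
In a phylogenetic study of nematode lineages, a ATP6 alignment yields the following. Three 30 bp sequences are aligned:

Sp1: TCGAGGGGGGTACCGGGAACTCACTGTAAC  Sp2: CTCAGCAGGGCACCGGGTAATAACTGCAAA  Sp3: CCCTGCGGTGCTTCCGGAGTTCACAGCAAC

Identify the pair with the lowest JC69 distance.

Sp1 and Sp2

Sp1–Sp2: 11/30 differ, p = 0.367, d = 0.503.
Sp1–Sp3: 13/30 differ, p = 0.433, d = 0.647.
Sp2–Sp3: 13/30 differ, p = 0.433, d = 0.647.
The smallest distance is between Sp1 and Sp2.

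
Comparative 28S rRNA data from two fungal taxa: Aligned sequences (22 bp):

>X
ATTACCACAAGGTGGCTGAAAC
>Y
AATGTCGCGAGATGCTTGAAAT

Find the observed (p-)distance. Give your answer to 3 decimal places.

0.409

The sequences differ at 9 of 22 positions (sites 2, 4, 5, 7, 9, 12, 15, 16, 22).
p = 9/22 = 0.409090… ≈ 0.409 (to 3 d.p.).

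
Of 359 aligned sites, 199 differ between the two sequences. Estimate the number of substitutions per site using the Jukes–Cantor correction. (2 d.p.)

1.01

p = 199/359 ≈ 0.554318.
d = −(3/4) ln(1 − 4p/3) = −0.75 ln(1 − 0.739091) = −0.75 ln(0.260909)
  = −0.75 × (-1.343584) = 1.007688 substitutions/site.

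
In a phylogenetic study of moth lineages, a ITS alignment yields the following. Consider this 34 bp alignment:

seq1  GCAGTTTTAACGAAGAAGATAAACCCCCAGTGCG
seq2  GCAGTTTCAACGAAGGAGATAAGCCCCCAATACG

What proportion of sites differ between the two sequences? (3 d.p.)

The sequences differ at 5 of 34 positions (sites 8, 16, 23, 30, 32).
p = 5/34 = 0.147058… ≈ 0.147 (to 3 d.p.).

0.147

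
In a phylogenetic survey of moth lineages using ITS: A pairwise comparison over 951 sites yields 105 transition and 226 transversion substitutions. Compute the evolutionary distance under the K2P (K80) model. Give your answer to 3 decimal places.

0.468

P = 105/951 ≈ 0.11041 and Q = 226/951 ≈ 0.237645.
Under the Kimura two-parameter model, d = −½ ln(1 − 2P − Q) − ¼ ln(1 − 2Q).
1 − 2P − Q = 0.541535, giving −½ ln(0.541535) = 0.306674.
1 − 2Q = 0.52471, giving −¼ ln(0.52471) = 0.161227.
d = 0.306674 + 0.161227 = 0.467901.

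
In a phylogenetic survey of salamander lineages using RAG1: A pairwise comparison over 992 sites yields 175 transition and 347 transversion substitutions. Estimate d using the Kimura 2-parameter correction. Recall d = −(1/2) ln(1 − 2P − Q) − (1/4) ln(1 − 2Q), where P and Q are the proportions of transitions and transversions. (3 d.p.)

0.907

P = 175/992 ≈ 0.176411 and Q = 347/992 ≈ 0.349798.
Under the Kimura two-parameter model, d = −½ ln(1 − 2P − Q) − ¼ ln(1 − 2Q).
1 − 2P − Q = 0.29738, giving −½ ln(0.29738) = 0.606372.
1 − 2Q = 0.300404, giving −¼ ln(0.300404) = 0.300657.
d = 0.606372 + 0.300657 = 0.907029.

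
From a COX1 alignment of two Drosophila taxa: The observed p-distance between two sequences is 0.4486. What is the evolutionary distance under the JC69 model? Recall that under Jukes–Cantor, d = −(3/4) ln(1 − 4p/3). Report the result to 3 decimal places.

0.684

d = −(3/4) ln(1 − 4p/3) = −0.75 ln(1 − 0.598133) = −0.75 ln(0.401867)
  = −0.75 × (-0.911634) = 0.683726 substitutions/site.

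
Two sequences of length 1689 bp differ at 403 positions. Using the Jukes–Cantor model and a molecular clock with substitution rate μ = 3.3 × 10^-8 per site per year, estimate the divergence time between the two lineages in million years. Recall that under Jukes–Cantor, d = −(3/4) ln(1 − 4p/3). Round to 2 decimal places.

p = 403/1689 ≈ 0.238603.
d = −(3/4) ln(1 − 4p/3) = −0.75 ln(1 − 0.318137) = −0.75 ln(0.681863)
  = −0.75 × (-0.382927) = 0.287195 substitutions/site.
Under a molecular clock d = 2μt, so t = d/(2μ) = 0.287195 / (2 × 3.3 × 10^-8) = 4.35 million years.

4.35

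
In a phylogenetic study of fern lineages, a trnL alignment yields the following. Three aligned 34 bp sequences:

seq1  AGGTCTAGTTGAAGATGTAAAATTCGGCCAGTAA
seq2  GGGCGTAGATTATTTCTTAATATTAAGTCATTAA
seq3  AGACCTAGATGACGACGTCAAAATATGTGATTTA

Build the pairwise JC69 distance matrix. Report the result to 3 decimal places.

seq1–seq2: 15/34 sites differ → p ≈ 0.441176, d = −0.75 ln(1 − 0.588235) = 0.665477 ≈ 0.665.
seq1–seq3: 13/34 sites differ → p ≈ 0.382353, d = −0.75 ln(1 − 0.509804) = 0.534712 ≈ 0.535.
seq2–seq3: 14/34 sites differ → p ≈ 0.411765, d = −0.75 ln(1 − 0.54902) = 0.597249 ≈ 0.597.

d(seq1,seq2) = 0.665, d(seq1,seq3) = 0.535, d(seq2,seq3) = 0.597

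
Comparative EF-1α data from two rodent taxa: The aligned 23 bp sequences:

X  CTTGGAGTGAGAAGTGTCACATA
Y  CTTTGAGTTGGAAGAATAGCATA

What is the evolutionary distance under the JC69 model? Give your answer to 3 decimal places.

0.390

The sequences differ at 7 of 23 sites (4, 9, 10, 15, 16, 18, 19), so p = 7/23 ≈ 0.304348.
d = −(3/4) ln(1 − 4p/3) = −0.75 ln(1 − 0.405797) = −0.75 ln(0.594203)
  = −0.75 × (-0.520534) = 0.390401 substitutions/site.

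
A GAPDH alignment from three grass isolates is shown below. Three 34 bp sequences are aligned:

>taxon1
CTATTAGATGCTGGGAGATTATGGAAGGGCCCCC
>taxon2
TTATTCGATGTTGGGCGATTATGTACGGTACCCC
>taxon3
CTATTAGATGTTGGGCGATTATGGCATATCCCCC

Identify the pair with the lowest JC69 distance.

taxon1–taxon2: 8/34 differ, p = 0.235, d = 0.282.
taxon1–taxon3: 6/34 differ, p = 0.176, d = 0.201.
taxon2–taxon3: 8/34 differ, p = 0.235, d = 0.282.
The smallest distance is between taxon1 and taxon3.

taxon1 and taxon3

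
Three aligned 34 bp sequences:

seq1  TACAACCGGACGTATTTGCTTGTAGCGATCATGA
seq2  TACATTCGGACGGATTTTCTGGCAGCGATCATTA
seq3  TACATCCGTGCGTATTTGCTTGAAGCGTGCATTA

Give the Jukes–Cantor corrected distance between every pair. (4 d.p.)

d(seq1,seq2) = 0.2407, d(seq1,seq3) = 0.2407, d(seq2,seq3) = 0.3265

seq1–seq2: 7/34 sites differ → p ≈ 0.205882, d = −0.75 ln(1 − 0.274509) = 0.240680 ≈ 0.2407.
seq1–seq3: 7/34 sites differ → p ≈ 0.205882, d = −0.75 ln(1 − 0.274509) = 0.240680 ≈ 0.2407.
seq2–seq3: 9/34 sites differ → p ≈ 0.264706, d = −0.75 ln(1 − 0.352941) = 0.326488 ≈ 0.3265.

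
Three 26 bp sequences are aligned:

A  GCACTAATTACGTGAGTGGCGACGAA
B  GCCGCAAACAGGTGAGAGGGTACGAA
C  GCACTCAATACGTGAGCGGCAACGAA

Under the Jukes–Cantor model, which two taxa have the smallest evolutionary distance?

A–B: 9/26 differ, p = 0.346, d = 0.464.
A–C: 4/26 differ, p = 0.154, d = 0.172.
B–C: 9/26 differ, p = 0.346, d = 0.464.
The smallest distance is between A and C.

A and C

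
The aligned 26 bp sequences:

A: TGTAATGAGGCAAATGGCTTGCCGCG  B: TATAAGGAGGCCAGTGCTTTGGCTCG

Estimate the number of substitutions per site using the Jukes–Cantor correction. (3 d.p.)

0.396

The sequences differ at 8 of 26 sites (2, 6, 12, 14, 17, 18, 22, 24), so p = 8/26 ≈ 0.307692.
d = −(3/4) ln(1 − 4p/3) = −0.75 ln(1 − 0.410256) = −0.75 ln(0.589744)
  = −0.75 × (-0.528067) = 0.396050 substitutions/site.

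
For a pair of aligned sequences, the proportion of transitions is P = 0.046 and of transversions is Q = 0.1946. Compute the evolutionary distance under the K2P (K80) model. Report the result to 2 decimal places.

Under the Kimura two-parameter model, d = −½ ln(1 − 2P − Q) − ¼ ln(1 − 2Q).
1 − 2P − Q = 0.7134, giving −½ ln(0.7134) = 0.168857.
1 − 2Q = 0.6108, giving −¼ ln(0.6108) = 0.123246.
d = 0.168857 + 0.123246 = 0.292103.

0.29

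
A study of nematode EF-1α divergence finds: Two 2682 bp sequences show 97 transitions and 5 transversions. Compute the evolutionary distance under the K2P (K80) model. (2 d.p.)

P = 97/2682 ≈ 0.036167 and Q = 5/2682 ≈ 0.001864.
Under the Kimura two-parameter model, d = −½ ln(1 − 2P − Q) − ¼ ln(1 − 2Q).
1 − 2P − Q = 0.925802, giving −½ ln(0.925802) = 0.038547.
1 − 2Q = 0.996272, giving −¼ ln(0.996272) = 0.000934.
d = 0.038547 + 0.000934 = 0.039481.

0.04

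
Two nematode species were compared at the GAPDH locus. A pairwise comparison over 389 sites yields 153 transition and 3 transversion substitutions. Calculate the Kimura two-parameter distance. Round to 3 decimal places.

0.795

P = 153/389 ≈ 0.393316 and Q = 3/389 ≈ 0.007712.
Under the Kimura two-parameter model, d = −½ ln(1 − 2P − Q) − ¼ ln(1 − 2Q).
1 − 2P − Q = 0.205656, giving −½ ln(0.205656) = 0.790775.
1 − 2Q = 0.984576, giving −¼ ln(0.984576) = 0.003886.
d = 0.790775 + 0.003886 = 0.794661.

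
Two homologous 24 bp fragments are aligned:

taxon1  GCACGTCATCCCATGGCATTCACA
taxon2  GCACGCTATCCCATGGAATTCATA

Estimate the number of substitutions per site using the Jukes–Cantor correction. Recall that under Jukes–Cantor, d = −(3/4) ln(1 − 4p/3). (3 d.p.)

0.188

The sequences differ at 4 of 24 sites (6, 7, 17, 23), so p = 4/24 ≈ 0.166667.
d = −(3/4) ln(1 − 4p/3) = −0.75 ln(1 − 0.222223) = −0.75 ln(0.777777)
  = −0.75 × (-0.251315) = 0.188486 substitutions/site.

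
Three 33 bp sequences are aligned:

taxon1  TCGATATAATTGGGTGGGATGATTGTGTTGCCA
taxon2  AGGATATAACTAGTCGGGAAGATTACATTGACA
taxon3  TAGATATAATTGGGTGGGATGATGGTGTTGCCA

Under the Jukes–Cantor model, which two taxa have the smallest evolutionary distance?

taxon1–taxon2: 11/33 differ, p = 0.333, d = 0.441.
taxon1–taxon3: 2/33 differ, p = 0.061, d = 0.063.
taxon2–taxon3: 12/33 differ, p = 0.364, d = 0.497.
The smallest distance is between taxon1 and taxon3.

taxon1 and taxon3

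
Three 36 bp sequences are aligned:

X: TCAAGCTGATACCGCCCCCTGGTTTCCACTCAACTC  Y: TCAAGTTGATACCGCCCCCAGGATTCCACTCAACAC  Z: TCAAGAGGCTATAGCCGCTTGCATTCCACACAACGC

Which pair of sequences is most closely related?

X and Y

X–Y: 4/36 differ, p = 0.111, d = 0.120.
X–Z: 11/36 differ, p = 0.306, d = 0.392.
Y–Z: 11/36 differ, p = 0.306, d = 0.392.
The smallest distance is between X and Y.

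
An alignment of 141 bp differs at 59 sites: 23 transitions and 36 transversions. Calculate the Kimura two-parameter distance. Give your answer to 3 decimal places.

0.614

P = 23/141 ≈ 0.163121 and Q = 36/141 ≈ 0.255319.
Under the Kimura two-parameter model, d = −½ ln(1 − 2P − Q) − ¼ ln(1 − 2Q).
1 − 2P − Q = 0.418439, giving −½ ln(0.418439) = 0.435612.
1 − 2Q = 0.489362, giving −¼ ln(0.489362) = 0.178663.
d = 0.435612 + 0.178663 = 0.614275.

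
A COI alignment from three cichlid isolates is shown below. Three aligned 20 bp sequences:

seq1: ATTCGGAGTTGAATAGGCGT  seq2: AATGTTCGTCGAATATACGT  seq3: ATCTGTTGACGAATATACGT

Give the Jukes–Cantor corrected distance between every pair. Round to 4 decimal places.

seq1–seq2: 8/20 sites differ → p = 0.4, d = −0.75 ln(1 − 0.533333) = 0.571605 ≈ 0.5716.
seq1–seq3: 8/20 sites differ → p = 0.4, d = −0.75 ln(1 − 0.533333) = 0.571605 ≈ 0.5716.
seq2–seq3: 6/20 sites differ → p = 0.3, d = −0.75 ln(1 − 0.4) = 0.383119 ≈ 0.3831.

d(seq1,seq2) = 0.5716, d(seq1,seq3) = 0.5716, d(seq2,seq3) = 0.3831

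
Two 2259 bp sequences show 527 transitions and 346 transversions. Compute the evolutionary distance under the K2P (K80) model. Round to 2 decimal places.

P = 527/2259 ≈ 0.233289 and Q = 346/2259 ≈ 0.153165.
Under the Kimura two-parameter model, d = −½ ln(1 − 2P − Q) − ¼ ln(1 − 2Q).
1 − 2P − Q = 0.380257, giving −½ ln(0.380257) = 0.483454.
1 − 2Q = 0.69367, giving −¼ ln(0.69367) = 0.091440.
d = 0.483454 + 0.091440 = 0.574894.

0.57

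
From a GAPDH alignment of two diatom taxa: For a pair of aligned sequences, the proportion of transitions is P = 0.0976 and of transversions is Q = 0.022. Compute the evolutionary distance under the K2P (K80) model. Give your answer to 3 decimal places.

0.134

Under the Kimura two-parameter model, d = −½ ln(1 − 2P − Q) − ¼ ln(1 − 2Q).
1 − 2P − Q = 0.7828, giving −½ ln(0.7828) = 0.122439.
1 − 2Q = 0.956, giving −¼ ln(0.956) = 0.011249.
d = 0.122439 + 0.011249 = 0.133688.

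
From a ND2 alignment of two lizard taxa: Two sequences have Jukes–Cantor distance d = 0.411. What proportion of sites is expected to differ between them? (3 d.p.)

p = (3/4)(1 − e^(−4d/3)) = 0.75 × (1 − e^(-0.548)) = 0.75 × (1 − 0.578105) = 0.316421.

0.316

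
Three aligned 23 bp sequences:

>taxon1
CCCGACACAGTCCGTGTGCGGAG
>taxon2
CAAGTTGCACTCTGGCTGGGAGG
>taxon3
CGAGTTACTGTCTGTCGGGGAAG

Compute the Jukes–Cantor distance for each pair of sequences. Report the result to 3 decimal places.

taxon1–taxon2: 12/23 sites differ → p ≈ 0.521739, d = −0.75 ln(1 − 0.695652) = 0.892188 ≈ 0.892.
taxon1–taxon3: 10/23 sites differ → p ≈ 0.434783, d = −0.75 ln(1 − 0.579711) = 0.650110 ≈ 0.650.
taxon2–taxon3: 7/23 sites differ → p ≈ 0.304348, d = −0.75 ln(1 − 0.405797) = 0.390401 ≈ 0.390.

d(taxon1,taxon2) = 0.892, d(taxon1,taxon3) = 0.650, d(taxon2,taxon3) = 0.390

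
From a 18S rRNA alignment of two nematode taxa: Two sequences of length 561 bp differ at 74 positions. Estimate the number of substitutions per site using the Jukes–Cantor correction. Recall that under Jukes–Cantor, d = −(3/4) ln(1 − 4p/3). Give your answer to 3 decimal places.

p = 74/561 ≈ 0.131907.
d = −(3/4) ln(1 − 4p/3) = −0.75 ln(1 − 0.175876) = −0.75 ln(0.824124)
  = −0.75 × (-0.193434) = 0.145076 substitutions/site.

0.145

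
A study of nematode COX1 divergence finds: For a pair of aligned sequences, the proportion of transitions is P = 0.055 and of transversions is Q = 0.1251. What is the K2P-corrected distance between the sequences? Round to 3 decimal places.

0.206

Under the Kimura two-parameter model, d = −½ ln(1 − 2P − Q) − ¼ ln(1 − 2Q).
1 − 2P − Q = 0.7649, giving −½ ln(0.7649) = 0.134005.
1 − 2Q = 0.7498, giving −¼ ln(0.7498) = 0.071987.
d = 0.134005 + 0.071987 = 0.205992.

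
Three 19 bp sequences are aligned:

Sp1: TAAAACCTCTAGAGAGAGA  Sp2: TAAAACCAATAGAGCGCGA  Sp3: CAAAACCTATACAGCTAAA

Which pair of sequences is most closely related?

Sp1–Sp2: 4/19 differ, p = 0.211, d = 0.247.
Sp1–Sp3: 6/19 differ, p = 0.316, d = 0.410.
Sp2–Sp3: 6/19 differ, p = 0.316, d = 0.410.
The smallest distance is between Sp1 and Sp2.

Sp1 and Sp2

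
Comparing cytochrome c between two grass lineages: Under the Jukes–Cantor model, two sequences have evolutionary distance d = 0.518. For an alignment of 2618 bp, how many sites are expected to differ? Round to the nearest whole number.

979

Invert JC69: p = (3/4)(1 − e^(−4d/3)) = 0.75 × (1 − e^(-0.690667)) = 0.75 × (1 − 0.501242) = 0.374069.
Expected differing sites = pL ≈ 0.374069 × 2618 = 979.312642 ≈ 979.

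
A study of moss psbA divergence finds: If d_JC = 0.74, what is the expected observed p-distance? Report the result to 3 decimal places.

0.470

p = (3/4)(1 − e^(−4d/3)) = 0.75 × (1 − e^(-0.986667)) = 0.75 × (1 − 0.372817) = 0.470387.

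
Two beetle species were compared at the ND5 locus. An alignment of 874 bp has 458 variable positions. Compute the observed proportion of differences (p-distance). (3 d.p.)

p = 458/874 = 0.524027… ≈ 0.524 (to 3 d.p.).

0.524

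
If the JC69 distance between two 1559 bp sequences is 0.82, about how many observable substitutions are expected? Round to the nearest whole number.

Invert JC69: p = (3/4)(1 − e^(−4d/3)) = 0.75 × (1 − e^(-1.093333)) = 0.75 × (1 − 0.335098) = 0.498677.
Expected differing sites = pL ≈ 0.498677 × 1559 = 777.437443 ≈ 777.

777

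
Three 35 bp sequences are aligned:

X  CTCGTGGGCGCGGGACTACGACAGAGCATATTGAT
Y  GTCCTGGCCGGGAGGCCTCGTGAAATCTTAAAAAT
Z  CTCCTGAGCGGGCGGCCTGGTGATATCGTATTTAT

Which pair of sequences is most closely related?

X–Y: 16/35 differ, p = 0.457, d = 0.705.
X–Z: 14/35 differ, p = 0.400, d = 0.572.
Y–Z: 10/35 differ, p = 0.286, d = 0.360.
The smallest distance is between Y and Z.

Y and Z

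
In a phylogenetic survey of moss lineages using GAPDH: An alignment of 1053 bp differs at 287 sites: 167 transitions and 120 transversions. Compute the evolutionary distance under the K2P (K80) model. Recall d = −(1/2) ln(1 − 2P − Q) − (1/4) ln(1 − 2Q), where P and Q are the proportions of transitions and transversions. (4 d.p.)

P = 167/1053 ≈ 0.158594 and Q = 120/1053 ≈ 0.11396.
Under the Kimura two-parameter model, d = −½ ln(1 − 2P − Q) − ¼ ln(1 − 2Q).
1 − 2P − Q = 0.568852, giving −½ ln(0.568852) = 0.282067.
1 − 2Q = 0.77208, giving −¼ ln(0.77208) = 0.064667.
d = 0.282067 + 0.064667 = 0.346734.

0.3467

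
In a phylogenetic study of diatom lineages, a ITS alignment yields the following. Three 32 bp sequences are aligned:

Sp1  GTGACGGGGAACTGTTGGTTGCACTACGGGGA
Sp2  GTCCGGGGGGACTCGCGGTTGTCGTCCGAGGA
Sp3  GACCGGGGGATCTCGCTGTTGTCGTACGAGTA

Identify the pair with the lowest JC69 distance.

Sp2 and Sp3

Sp1–Sp2: 12/32 differ, p = 0.375, d = 0.520.
Sp1–Sp3: 14/32 differ, p = 0.438, d = 0.657.
Sp2–Sp3: 6/32 differ, p = 0.188, d = 0.216.
The smallest distance is between Sp2 and Sp3.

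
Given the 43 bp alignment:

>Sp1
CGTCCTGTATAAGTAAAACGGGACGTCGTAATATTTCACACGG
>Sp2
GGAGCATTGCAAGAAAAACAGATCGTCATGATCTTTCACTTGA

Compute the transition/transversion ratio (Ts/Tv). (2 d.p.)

0.89

Transitions are A↔G and C↔T; transversions are all other mismatches.
Transitions: 8. Transversions: 9.
R = 8/9 = 0.888888… ≈ 0.89 (to 2 d.p.).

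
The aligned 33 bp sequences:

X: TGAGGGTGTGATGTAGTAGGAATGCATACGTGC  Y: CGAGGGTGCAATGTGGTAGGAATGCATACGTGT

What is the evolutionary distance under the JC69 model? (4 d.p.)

The sequences differ at 5 of 33 sites (1, 9, 10, 15, 33), so p = 5/33 ≈ 0.151515.
d = −(3/4) ln(1 − 4p/3) = −0.75 ln(1 − 0.20202) = −0.75 ln(0.79798)
  = −0.75 × (-0.225672) = 0.169254 substitutions/site.

0.1693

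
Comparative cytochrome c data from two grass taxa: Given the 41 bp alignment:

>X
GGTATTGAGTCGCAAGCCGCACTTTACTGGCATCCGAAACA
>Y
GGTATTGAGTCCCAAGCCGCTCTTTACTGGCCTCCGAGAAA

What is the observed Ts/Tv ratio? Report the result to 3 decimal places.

Transitions are A↔G and C↔T; transversions are all other mismatches.
Transitions: 1. Transversions: 4.
R = 1/4 = 0.250.

0.250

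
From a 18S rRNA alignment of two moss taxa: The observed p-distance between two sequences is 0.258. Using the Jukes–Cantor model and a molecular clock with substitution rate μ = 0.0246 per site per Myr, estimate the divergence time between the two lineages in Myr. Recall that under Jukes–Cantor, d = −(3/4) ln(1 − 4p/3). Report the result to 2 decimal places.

d = −(3/4) ln(1 − 4p/3) = −0.75 ln(1 − 0.344) = −0.75 ln(0.656)
  = −0.75 × (-0.421594) = 0.316196 substitutions/site.
Under a molecular clock d = 2μt, so t = d/(2μ) = 0.316196 / (2 × 0.0246) = 6.43 Myr.

6.43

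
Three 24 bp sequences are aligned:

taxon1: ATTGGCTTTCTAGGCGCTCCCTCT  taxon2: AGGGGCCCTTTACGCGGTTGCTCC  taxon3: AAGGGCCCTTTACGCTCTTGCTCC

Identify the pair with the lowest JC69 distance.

taxon2 and taxon3

taxon1–taxon2: 10/24 differ, p = 0.417, d = 0.608.
taxon1–taxon3: 10/24 differ, p = 0.417, d = 0.608.
taxon2–taxon3: 3/24 differ, p = 0.125, d = 0.137.
The smallest distance is between taxon2 and taxon3.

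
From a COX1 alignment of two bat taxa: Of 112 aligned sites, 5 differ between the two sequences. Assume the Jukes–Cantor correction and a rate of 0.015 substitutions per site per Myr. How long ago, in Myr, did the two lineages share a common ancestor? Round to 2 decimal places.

p = 5/112 ≈ 0.044643.
d = −(3/4) ln(1 − 4p/3) = −0.75 ln(1 − 0.059524) = −0.75 ln(0.940476)
  = −0.75 × (-0.061369) = 0.046027 substitutions/site.
Under a molecular clock d = 2μt, so t = d/(2μ) = 0.046027 / (2 × 0.015) = 1.53 Myr.

1.53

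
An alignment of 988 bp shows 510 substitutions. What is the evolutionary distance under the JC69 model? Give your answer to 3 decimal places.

p = 510/988 ≈ 0.516194.
d = −(3/4) ln(1 − 4p/3) = −0.75 ln(1 − 0.688259) = −0.75 ln(0.311741)
  = −0.75 × (-1.165583) = 0.874187 substitutions/site.

0.874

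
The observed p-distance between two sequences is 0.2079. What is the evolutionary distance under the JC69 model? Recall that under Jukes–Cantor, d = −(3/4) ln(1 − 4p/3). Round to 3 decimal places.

d = −(3/4) ln(1 − 4p/3) = −0.75 ln(1 − 0.2772) = −0.75 ln(0.7228)
  = −0.75 × (-0.324623) = 0.243467 substitutions/site.

0.243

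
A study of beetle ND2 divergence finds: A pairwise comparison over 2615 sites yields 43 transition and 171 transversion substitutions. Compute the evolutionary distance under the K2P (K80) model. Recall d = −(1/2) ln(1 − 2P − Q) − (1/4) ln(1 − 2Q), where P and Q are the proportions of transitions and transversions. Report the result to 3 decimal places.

P = 43/2615 ≈ 0.016444 and Q = 171/2615 ≈ 0.065392.
Under the Kimura two-parameter model, d = −½ ln(1 − 2P − Q) − ¼ ln(1 − 2Q).
1 − 2P − Q = 0.90172, giving −½ ln(0.90172) = 0.051726.
1 − 2Q = 0.869216, giving −¼ ln(0.869216) = 0.035041.
d = 0.051726 + 0.035041 = 0.086767.

0.087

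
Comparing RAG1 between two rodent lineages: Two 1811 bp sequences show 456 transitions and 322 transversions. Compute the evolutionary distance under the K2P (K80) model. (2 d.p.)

P = 456/1811 ≈ 0.251795 and Q = 322/1811 ≈ 0.177802.
Under the Kimura two-parameter model, d = −½ ln(1 − 2P − Q) − ¼ ln(1 − 2Q).
1 − 2P − Q = 0.318608, giving −½ ln(0.318608) = 0.571897.
1 − 2Q = 0.644396, giving −¼ ln(0.644396) = 0.109860.
d = 0.571897 + 0.109860 = 0.681757.

0.68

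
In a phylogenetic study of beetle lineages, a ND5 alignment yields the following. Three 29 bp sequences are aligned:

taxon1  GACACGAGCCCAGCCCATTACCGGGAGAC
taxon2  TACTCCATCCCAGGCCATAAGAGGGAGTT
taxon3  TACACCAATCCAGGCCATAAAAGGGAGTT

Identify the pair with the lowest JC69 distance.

taxon1–taxon2: 10/29 differ, p = 0.345, d = 0.462.
taxon1–taxon3: 10/29 differ, p = 0.345, d = 0.462.
taxon2–taxon3: 4/29 differ, p = 0.138, d = 0.152.
The smallest distance is between taxon2 and taxon3.

taxon2 and taxon3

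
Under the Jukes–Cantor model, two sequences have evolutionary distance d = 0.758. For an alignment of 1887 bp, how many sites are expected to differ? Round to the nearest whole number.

Invert JC69: p = (3/4)(1 − e^(−4d/3)) = 0.75 × (1 − e^(-1.010667)) = 0.75 × (1 − 0.363976) = 0.477018.
Expected differing sites = pL ≈ 0.477018 × 1887 = 900.132966 ≈ 900.

900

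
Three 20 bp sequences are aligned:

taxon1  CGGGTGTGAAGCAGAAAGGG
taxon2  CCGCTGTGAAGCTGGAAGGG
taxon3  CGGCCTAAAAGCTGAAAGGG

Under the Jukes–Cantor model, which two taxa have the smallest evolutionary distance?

taxon1 and taxon2

taxon1–taxon2: 4/20 differ, p = 0.200, d = 0.233.
taxon1–taxon3: 6/20 differ, p = 0.300, d = 0.383.
taxon2–taxon3: 6/20 differ, p = 0.300, d = 0.383.
The smallest distance is between taxon1 and taxon2.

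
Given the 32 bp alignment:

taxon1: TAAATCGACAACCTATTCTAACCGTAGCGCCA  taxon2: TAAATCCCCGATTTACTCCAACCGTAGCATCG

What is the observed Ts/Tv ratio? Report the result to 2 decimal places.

4.00

Transitions are A↔G and C↔T; transversions are all other mismatches.
Transitions: 8. Transversions: 2.
R = 8/2 = 4.00.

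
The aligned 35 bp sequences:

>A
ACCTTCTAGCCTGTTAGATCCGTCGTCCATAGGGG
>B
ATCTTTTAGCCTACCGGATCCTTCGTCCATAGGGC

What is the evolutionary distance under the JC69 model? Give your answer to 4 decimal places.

The sequences differ at 8 of 35 sites (2, 6, 13, 14, 15, 16, 22, 35), so p = 8/35 ≈ 0.228571.
d = −(3/4) ln(1 − 4p/3) = −0.75 ln(1 − 0.304761) = −0.75 ln(0.695239)
  = −0.75 × (-0.363500) = 0.272625 substitutions/site.

0.2726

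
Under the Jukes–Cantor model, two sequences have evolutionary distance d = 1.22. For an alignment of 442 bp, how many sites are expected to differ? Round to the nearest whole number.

266

Invert JC69: p = (3/4)(1 − e^(−4d/3)) = 0.75 × (1 − e^(-1.626667)) = 0.75 × (1 − 0.196584) = 0.602562.
Expected differing sites = pL ≈ 0.602562 × 442 = 266.332404 ≈ 266.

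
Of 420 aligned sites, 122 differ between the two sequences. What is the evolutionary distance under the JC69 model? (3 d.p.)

p = 122/420 ≈ 0.290476.
d = −(3/4) ln(1 − 4p/3) = −0.75 ln(1 − 0.387301) = −0.75 ln(0.612699)
  = −0.75 × (-0.489881) = 0.367411 substitutions/site.

0.367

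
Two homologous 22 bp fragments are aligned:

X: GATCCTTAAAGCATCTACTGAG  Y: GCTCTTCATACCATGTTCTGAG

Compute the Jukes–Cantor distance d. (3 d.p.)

The sequences differ at 7 of 22 sites (2, 5, 7, 9, 11, 15, 17), so p = 7/22 ≈ 0.318182.
d = −(3/4) ln(1 − 4p/3) = −0.75 ln(1 − 0.424243) = −0.75 ln(0.575757)
  = −0.75 × (-0.552070) = 0.414053 substitutions/site.

0.414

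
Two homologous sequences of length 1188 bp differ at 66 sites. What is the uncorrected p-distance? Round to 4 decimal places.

p = 66/1188 = 0.055555… ≈ 0.0556 (to 4 d.p.).

0.0556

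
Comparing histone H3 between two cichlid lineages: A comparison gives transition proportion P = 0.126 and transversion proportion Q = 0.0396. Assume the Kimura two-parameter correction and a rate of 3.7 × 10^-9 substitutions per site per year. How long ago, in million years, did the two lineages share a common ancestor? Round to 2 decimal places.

26.08

Under the Kimura two-parameter model, d = −½ ln(1 − 2P − Q) − ¼ ln(1 − 2Q).
1 − 2P − Q = 0.7084, giving −½ ln(0.7084) = 0.172373.
1 − 2Q = 0.9208, giving −¼ ln(0.9208) = 0.020628.
d = 0.172373 + 0.020628 = 0.193001.
Under a molecular clock d = 2μt, so t = d/(2μ) = 0.193001 / (2 × 3.7 × 10^-9) = 26.08 million years.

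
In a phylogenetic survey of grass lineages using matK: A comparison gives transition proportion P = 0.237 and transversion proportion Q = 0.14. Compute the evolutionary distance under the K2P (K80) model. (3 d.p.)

0.558

Under the Kimura two-parameter model, d = −½ ln(1 − 2P − Q) − ¼ ln(1 − 2Q).
1 − 2P − Q = 0.386, giving −½ ln(0.386) = 0.475959.
1 − 2Q = 0.72, giving −¼ ln(0.72) = 0.082126.
d = 0.475959 + 0.082126 = 0.558085.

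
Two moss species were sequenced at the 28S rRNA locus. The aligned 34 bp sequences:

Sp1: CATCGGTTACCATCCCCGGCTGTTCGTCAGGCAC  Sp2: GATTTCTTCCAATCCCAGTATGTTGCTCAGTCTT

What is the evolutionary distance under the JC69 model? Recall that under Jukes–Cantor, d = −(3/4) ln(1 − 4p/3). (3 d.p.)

0.597

The sequences differ at 14 of 34 sites, so p = 14/34 ≈ 0.411765.
d = −(3/4) ln(1 − 4p/3) = −0.75 ln(1 − 0.54902) = −0.75 ln(0.45098)
  = −0.75 × (-0.796332) = 0.597249 substitutions/site.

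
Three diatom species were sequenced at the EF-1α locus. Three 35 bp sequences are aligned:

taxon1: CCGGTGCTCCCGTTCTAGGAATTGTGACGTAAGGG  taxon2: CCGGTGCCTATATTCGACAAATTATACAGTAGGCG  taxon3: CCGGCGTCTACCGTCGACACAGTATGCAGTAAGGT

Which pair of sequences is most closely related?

taxon2 and taxon3

taxon1–taxon2: 14/35 differ, p = 0.400, d = 0.572.
taxon1–taxon3: 16/35 differ, p = 0.457, d = 0.705.
taxon2–taxon3: 11/35 differ, p = 0.314, d = 0.407.
The smallest distance is between taxon2 and taxon3.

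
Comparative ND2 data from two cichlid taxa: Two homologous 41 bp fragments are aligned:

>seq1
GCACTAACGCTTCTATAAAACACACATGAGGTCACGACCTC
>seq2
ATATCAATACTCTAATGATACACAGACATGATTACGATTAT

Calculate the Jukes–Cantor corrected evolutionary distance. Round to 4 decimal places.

0.8615

The sequences differ at 21 of 41 sites, so p = 21/41 ≈ 0.512195.
d = −(3/4) ln(1 − 4p/3) = −0.75 ln(1 − 0.682927) = −0.75 ln(0.317073)
  = −0.75 × (-1.148623) = 0.861467 substitutions/site.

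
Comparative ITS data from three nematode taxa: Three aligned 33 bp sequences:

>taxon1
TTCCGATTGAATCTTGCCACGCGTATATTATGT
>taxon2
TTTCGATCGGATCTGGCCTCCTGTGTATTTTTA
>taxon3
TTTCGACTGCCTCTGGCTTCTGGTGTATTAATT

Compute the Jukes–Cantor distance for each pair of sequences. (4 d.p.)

taxon1–taxon2: 11/33 sites differ → p ≈ 0.333333, d = −0.75 ln(1 − 0.444444) = 0.440839 ≈ 0.4408.
taxon1–taxon3: 12/33 sites differ → p ≈ 0.363636, d = −0.75 ln(1 − 0.484848) = 0.497470 ≈ 0.4975.
taxon2–taxon3: 10/33 sites differ → p ≈ 0.30303, d = −0.75 ln(1 − 0.40404) = 0.388186 ≈ 0.3882.

d(taxon1,taxon2) = 0.4408, d(taxon1,taxon3) = 0.4975, d(taxon2,taxon3) = 0.3882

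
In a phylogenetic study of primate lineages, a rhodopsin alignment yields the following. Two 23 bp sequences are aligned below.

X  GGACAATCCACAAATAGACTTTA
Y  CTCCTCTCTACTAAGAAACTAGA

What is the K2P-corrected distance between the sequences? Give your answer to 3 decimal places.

0.798

Of 23 sites, 2 differences are transitions and 9 are transversions, so P = 2/23 ≈ 0.086957 and Q = 9/23 ≈ 0.391304.
Under the Kimura two-parameter model, d = −½ ln(1 − 2P − Q) − ¼ ln(1 − 2Q).
1 − 2P − Q = 0.434782, giving −½ ln(0.434782) = 0.416455.
1 − 2Q = 0.217392, giving −¼ ln(0.217392) = 0.381513.
d = 0.416455 + 0.381513 = 0.797968.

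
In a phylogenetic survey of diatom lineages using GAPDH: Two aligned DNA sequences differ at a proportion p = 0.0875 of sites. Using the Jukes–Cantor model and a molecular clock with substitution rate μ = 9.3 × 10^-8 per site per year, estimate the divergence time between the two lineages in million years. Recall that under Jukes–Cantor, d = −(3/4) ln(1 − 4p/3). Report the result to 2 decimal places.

d = −(3/4) ln(1 − 4p/3) = −0.75 ln(1 − 0.116667) = −0.75 ln(0.883333)
  = −0.75 × (-0.124053) = 0.093040 substitutions/site.
Under a molecular clock d = 2μt, so t = d/(2μ) = 0.093040 / (2 × 9.3 × 10^-8) = 0.50 million years.

0.50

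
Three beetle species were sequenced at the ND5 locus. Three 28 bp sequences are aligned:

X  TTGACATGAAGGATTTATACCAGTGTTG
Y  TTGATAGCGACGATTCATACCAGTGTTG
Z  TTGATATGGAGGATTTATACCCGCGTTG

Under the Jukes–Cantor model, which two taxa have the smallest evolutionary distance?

X–Y: 6/28 differ, p = 0.214, d = 0.252.
X–Z: 4/28 differ, p = 0.143, d = 0.158.
Y–Z: 6/28 differ, p = 0.214, d = 0.252.
The smallest distance is between X and Z.

X and Z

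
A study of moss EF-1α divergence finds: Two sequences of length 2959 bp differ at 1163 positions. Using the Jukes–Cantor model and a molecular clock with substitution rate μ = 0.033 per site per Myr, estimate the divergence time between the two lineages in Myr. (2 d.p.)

p = 1163/2959 ≈ 0.393038.
d = −(3/4) ln(1 − 4p/3) = −0.75 ln(1 − 0.524051) = −0.75 ln(0.475949)
  = −0.75 × (-0.742445) = 0.556834 substitutions/site.
Under a molecular clock d = 2μt, so t = d/(2μ) = 0.556834 / (2 × 0.033) = 8.44 Myr.

8.44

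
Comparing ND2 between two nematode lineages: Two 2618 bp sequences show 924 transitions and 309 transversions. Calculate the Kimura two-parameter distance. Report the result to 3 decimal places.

P = 924/2618 ≈ 0.352941 and Q = 309/2618 ≈ 0.118029.
Under the Kimura two-parameter model, d = −½ ln(1 − 2P − Q) − ¼ ln(1 − 2Q).
1 − 2P − Q = 0.176089, giving −½ ln(0.176089) = 0.868383.
1 − 2Q = 0.763942, giving −¼ ln(0.763942) = 0.067316.
d = 0.868383 + 0.067316 = 0.935699.

0.936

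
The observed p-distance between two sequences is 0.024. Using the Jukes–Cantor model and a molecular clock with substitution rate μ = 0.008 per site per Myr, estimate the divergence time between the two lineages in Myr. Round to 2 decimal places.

1.52

d = −(3/4) ln(1 − 4p/3) = −0.75 ln(1 − 0.032) = −0.75 ln(0.968)
  = −0.75 × (-0.032523) = 0.024392 substitutions/site.
Under a molecular clock d = 2μt, so t = d/(2μ) = 0.024392 / (2 × 0.008) = 1.52 Myr.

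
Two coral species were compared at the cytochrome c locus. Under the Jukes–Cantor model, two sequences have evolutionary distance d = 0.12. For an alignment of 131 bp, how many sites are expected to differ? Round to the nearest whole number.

15

Invert JC69: p = (3/4)(1 − e^(−4d/3)) = 0.75 × (1 − e^(-0.16)) = 0.75 × (1 − 0.852144) = 0.110892.
Expected differing sites = pL ≈ 0.110892 × 131 = 14.526852 ≈ 15.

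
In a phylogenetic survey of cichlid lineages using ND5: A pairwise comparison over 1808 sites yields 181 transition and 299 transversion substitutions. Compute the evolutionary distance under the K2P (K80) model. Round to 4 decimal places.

0.3279

P = 181/1808 ≈ 0.100111 and Q = 299/1808 ≈ 0.165376.
Under the Kimura two-parameter model, d = −½ ln(1 − 2P − Q) − ¼ ln(1 − 2Q).
1 − 2P − Q = 0.634402, giving −½ ln(0.634402) = 0.227536.
1 − 2Q = 0.669248, giving −¼ ln(0.669248) = 0.100400.
d = 0.227536 + 0.100400 = 0.327936.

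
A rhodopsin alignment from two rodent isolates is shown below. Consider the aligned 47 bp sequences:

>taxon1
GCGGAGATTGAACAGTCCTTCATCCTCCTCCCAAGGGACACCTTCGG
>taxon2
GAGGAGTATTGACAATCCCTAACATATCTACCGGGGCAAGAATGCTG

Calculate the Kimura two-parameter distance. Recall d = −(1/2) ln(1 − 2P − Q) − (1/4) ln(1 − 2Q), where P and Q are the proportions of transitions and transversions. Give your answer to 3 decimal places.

0.797

Of 47 sites, 9 differences are transitions and 14 are transversions, so P = 9/47 ≈ 0.191489 and Q = 14/47 ≈ 0.297872.
Under the Kimura two-parameter model, d = −½ ln(1 − 2P − Q) − ¼ ln(1 − 2Q).
1 − 2P − Q = 0.31915, giving −½ ln(0.31915) = 0.571047.
1 − 2Q = 0.404256, giving −¼ ln(0.404256) = 0.226427.
d = 0.571047 + 0.226427 = 0.797474.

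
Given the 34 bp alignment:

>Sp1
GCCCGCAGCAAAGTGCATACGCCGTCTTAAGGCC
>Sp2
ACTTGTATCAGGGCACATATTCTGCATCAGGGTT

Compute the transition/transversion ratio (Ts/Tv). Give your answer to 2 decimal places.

Transitions are A↔G and C↔T; transversions are all other mismatches.
Transitions: 15. Transversions: 3.
R = 15/3 = 5.00.

5.00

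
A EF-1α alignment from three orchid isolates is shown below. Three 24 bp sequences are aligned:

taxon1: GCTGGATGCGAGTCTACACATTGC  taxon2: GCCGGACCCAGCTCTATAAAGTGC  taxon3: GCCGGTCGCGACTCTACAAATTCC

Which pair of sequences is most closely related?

taxon1 and taxon3

taxon1–taxon2: 9/24 differ, p = 0.375, d = 0.520.
taxon1–taxon3: 6/24 differ, p = 0.250, d = 0.304.
taxon2–taxon3: 7/24 differ, p = 0.292, d = 0.369.
The smallest distance is between taxon1 and taxon3.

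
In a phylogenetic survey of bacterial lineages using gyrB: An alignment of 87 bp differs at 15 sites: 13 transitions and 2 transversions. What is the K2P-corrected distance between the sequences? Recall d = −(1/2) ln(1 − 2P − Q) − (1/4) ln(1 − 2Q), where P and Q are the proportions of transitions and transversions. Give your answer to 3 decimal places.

P = 13/87 ≈ 0.149425 and Q = 2/87 ≈ 0.022989.
Under the Kimura two-parameter model, d = −½ ln(1 − 2P − Q) − ¼ ln(1 − 2Q).
1 − 2P − Q = 0.678161, giving −½ ln(0.678161) = 0.194185.
1 − 2Q = 0.954022, giving −¼ ln(0.954022) = 0.011767.
d = 0.194185 + 0.011767 = 0.205952.

0.206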